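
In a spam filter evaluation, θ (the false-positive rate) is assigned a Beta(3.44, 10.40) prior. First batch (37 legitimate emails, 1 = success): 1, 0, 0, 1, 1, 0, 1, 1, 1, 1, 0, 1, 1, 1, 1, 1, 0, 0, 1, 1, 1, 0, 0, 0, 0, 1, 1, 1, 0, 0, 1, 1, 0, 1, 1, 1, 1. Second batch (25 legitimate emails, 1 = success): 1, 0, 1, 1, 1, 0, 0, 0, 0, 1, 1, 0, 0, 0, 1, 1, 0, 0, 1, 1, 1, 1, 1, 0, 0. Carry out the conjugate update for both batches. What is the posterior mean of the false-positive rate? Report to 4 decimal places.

The Beta prior is conjugate to a Binomial/Bernoulli likelihood; the update adds successes to α and failures to β.
After batch 1: Beta(3.44+24, 10.40+13) = Beta(27.44, 23.40).
After batch 2: Beta(27.44+13, 23.40+12) = Beta(40.44, 35.40).
Posterior mean = α/(α+β) = 40.44/75.84 = 0.5332.

0.5332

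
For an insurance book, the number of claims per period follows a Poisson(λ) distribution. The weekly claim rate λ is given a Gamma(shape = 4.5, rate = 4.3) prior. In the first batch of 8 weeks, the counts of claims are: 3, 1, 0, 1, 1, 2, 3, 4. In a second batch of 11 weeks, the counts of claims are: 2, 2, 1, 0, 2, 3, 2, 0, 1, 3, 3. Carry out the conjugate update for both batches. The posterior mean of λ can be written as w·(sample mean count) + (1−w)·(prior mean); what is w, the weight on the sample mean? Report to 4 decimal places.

0.8155

With a Gamma(shape α, rate β) prior, the Poisson likelihood is conjugate: the posterior is Gamma(α + ΣXᵢ, β + n).
Total number of weeks: n = 8 + 11 = 19.
Posterior mean = (α₀+S)/(β₀+n) = [n/(β₀+n)]·(S/n) + [β₀/(β₀+n)]·(α₀/β₀), so only n and β₀ enter the weight.
Weight on data w = n/(β₀+n) = 19/(4.3+19) = 19/23.3 = 0.8155.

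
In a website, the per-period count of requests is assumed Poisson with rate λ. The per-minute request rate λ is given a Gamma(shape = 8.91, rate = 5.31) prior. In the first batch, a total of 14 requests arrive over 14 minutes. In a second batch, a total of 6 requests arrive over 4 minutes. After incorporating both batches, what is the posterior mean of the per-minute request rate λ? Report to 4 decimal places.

1.2402

With a Gamma(shape α, rate β) prior, the Poisson likelihood is conjugate: the posterior is Gamma(α + ΣXᵢ, β + n).
After batch 1: Gamma(α+S, β+n) = Gamma(8.91+14, 5.31+14) = Gamma(22.91, 19.31).
After batch 2: Gamma(α+S, β+n) = Gamma(22.91+6, 19.31+4) = Gamma(28.91, 23.31).
Posterior mean = α/β = 28.91/23.31 = 1.2402.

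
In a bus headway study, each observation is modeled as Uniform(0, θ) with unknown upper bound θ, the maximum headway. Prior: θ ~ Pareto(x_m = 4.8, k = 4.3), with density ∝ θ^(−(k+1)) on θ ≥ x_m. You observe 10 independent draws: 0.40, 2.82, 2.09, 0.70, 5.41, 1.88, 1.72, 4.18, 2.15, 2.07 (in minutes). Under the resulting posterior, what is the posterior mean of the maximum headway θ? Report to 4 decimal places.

5.8168

A Pareto(scale x_m, shape k) prior on the upper bound θ of Uniform(0, θ) is conjugate: posterior is Pareto(max(x_m, max xᵢ), k + n).
Sample maximum = 5.41; prior scale x_m = 4.8 → posterior scale = max = 5.41.
Posterior shape = 4.3 + 10 = 14.3.
E[θ|data] = k·x_m/(k−1) = 14.3·5.41/13.3 = 5.8168.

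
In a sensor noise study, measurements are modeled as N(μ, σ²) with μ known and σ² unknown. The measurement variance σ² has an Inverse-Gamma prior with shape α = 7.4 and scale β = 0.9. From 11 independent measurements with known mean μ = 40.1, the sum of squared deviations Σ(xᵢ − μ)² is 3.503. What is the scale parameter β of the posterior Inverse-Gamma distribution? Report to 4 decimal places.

With known mean μ and an Inverse-Gamma(α, β) prior on σ², the Normal likelihood is conjugate: posterior is Inv-Gamma(α + n/2, β + Σ(xᵢ−μ)²/2).
Posterior: Inv-Gamma(7.4 + 11/2, 0.9 + 3.503/2) = Inv-Gamma(12.90, 2.6515).
Posterior β = 2.6515.

2.6515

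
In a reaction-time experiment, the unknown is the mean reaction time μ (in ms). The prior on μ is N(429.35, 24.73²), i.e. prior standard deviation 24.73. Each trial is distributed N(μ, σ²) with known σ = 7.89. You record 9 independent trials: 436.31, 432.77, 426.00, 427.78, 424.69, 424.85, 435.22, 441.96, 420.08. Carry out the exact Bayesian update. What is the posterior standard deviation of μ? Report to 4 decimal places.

2.6153

For Normal data with known variance σ², a Normal(μ₀, σ₀²) prior on μ is conjugate. Posterior precision = 1/σ₀² + n/σ²; posterior mean is the precision-weighted average of μ₀ and x̄.
σ₀² = 24.73² = 611.5729, σ² = 7.89² = 62.2521; σ² + n·σ₀² = 62.2521 + 9·611.5729 = 5566.4082.
Posterior precision = 1/σ₀² + n/σ² = 1/611.5729 + 9/62.2521 = (σ² + n·σ₀²)/(σ₀²σ²) = 5566.4082/(611.5729·62.2521); posterior variance σₙ² = σ₀²σ²/(σ² + n·σ₀²) = 611.5729·62.2521/5566.4082 = 6.839545.
Posterior SD = √σₙ² = √(611.5729·62.2521/5566.4082) = 2.6153.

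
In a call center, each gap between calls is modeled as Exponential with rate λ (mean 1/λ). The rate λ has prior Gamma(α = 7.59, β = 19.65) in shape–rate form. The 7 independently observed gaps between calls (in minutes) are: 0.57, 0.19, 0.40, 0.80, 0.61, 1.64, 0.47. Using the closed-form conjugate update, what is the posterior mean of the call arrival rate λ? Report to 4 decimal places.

With a Gamma(shape α, rate β) prior on the exponential rate λ, the posterior after n observations with total T = Σxᵢ is Gamma(α+n, β+T).
Sum of observations T = 4.68 minutes; n = 7.
Posterior: Gamma(7.59+7, 19.65+4.68) = Gamma(14.59, 24.33).
Posterior mean of λ = α/β = 14.59/24.33 = 0.5997.

0.5997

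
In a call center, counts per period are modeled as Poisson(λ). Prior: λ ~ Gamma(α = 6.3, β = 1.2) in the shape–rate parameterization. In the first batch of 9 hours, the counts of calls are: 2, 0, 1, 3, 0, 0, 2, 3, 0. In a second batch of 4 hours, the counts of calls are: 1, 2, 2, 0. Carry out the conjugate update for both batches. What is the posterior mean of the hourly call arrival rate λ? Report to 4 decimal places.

With a Gamma(shape α, rate β) prior, the Poisson likelihood is conjugate: the posterior is Gamma(α + ΣXᵢ, β + n).
Batch 1: sum of counts S = 11 over n = 9 hours.
After batch 1: Gamma(α+S, β+n) = Gamma(6.3+11, 1.2+9) = Gamma(17.3, 10.2).
Batch 2: sum of counts S = 5 over n = 4 hours.
After batch 2: Gamma(α+S, β+n) = Gamma(17.3+5, 10.2+4) = Gamma(22.3, 14.2).
Posterior mean = α/β = 22.3/14.2 = 1.5704.

1.5704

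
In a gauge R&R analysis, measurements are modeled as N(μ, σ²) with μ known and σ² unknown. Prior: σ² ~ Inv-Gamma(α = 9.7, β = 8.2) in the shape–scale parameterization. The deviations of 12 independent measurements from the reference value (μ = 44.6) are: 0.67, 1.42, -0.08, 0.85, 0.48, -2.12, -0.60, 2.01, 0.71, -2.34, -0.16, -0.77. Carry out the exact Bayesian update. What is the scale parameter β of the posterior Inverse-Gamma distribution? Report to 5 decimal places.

With known mean μ and an Inverse-Gamma(α, β) prior on σ², the Normal likelihood is conjugate: posterior is Inv-Gamma(α + n/2, β + Σ(xᵢ−μ)²/2).
Σ(xᵢ−μ)² = (0.67)² + (1.42)² + (-0.08)² + (0.85)² + (0.48)² + (-2.12)² + (-0.60)² + (2.01)² + (0.71)² + (-2.34)² + (-0.16)² + (-0.77)² = 18.9173.
Posterior: Inv-Gamma(9.7 + 12/2, 8.2 + 18.9173/2) = Inv-Gamma(15.70, 17.65865).
Posterior β = 17.65865.

17.65865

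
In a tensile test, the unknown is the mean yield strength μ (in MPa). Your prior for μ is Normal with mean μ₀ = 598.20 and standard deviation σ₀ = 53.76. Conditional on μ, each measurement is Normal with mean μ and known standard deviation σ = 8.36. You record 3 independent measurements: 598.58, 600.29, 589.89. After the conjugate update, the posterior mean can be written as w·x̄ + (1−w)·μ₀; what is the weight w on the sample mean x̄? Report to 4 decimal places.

0.9920

For Normal data with known variance σ², a Normal(μ₀, σ₀²) prior on μ is conjugate. Posterior precision = 1/σ₀² + n/σ²; posterior mean is the precision-weighted average of μ₀ and x̄.
σ₀² = 53.76² = 2890.1376, σ² = 8.36² = 69.8896. Prior precision 1/σ₀² = 1/2890.1376; data precision n/σ² = 3/69.8896.
w = (n/σ²)/(1/σ₀² + n/σ²) = n·σ₀²/(σ² + n·σ₀²) = 3·2890.1376/(69.8896 + 3·2890.1376) = 8670.4128/8740.3024 = 0.9920.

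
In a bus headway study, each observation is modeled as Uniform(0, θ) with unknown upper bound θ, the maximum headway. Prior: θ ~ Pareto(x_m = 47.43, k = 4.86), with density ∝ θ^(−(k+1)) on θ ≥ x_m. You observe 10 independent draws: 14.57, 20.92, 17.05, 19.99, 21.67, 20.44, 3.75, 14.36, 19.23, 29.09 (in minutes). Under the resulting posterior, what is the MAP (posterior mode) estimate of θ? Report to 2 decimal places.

47.43

A Pareto(scale x_m, shape k) prior on the upper bound θ of Uniform(0, θ) is conjugate: posterior is Pareto(max(x_m, max xᵢ), k + n).
Sample maximum = 29.09; prior scale x_m = 47.43 → posterior scale = max = 47.43.
Posterior shape = 4.86 + 10 = 14.86.
The Pareto density is decreasing on [x_m, ∞), so the mode is x_m = 47.43.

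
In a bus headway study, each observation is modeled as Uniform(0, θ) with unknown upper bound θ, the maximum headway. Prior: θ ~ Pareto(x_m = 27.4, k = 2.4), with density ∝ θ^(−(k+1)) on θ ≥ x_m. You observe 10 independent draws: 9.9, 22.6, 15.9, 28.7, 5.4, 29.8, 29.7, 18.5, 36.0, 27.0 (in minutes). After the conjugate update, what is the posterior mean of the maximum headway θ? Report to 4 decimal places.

39.1579

A Pareto(scale x_m, shape k) prior on the upper bound θ of Uniform(0, θ) is conjugate: posterior is Pareto(max(x_m, max xᵢ), k + n).
Sample maximum = 36.0; prior scale x_m = 27.4 → posterior scale = max = 36.0.
Posterior shape = 2.4 + 10 = 12.4.
E[θ|data] = k·x_m/(k−1) = 12.4·36.0/11.4 = 39.1579.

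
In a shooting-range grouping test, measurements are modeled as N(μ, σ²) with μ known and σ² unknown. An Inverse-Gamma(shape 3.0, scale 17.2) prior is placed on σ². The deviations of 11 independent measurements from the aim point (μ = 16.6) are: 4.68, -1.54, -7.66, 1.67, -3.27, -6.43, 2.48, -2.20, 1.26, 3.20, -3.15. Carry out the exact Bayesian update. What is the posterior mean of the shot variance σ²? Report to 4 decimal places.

With known mean μ and an Inverse-Gamma(α, β) prior on σ², the Normal likelihood is conjugate: posterior is Inv-Gamma(α + n/2, β + Σ(xᵢ−μ)²/2).
Σ(xᵢ−μ)² = (4.68)² + (-1.54)² + (-7.66)² + (1.67)² + (-3.27)² + (-6.43)² + (2.48)² + (-2.20)² + (1.26)² + (3.20)² + (-3.15)² = 170.5168.
Posterior: Inv-Gamma(3.0 + 11/2, 17.2 + 170.5168/2) = Inv-Gamma(8.50, 102.45840).
E[σ²|data] = β/(α−1) = 102.45840/7.50 = 13.6611.

13.6611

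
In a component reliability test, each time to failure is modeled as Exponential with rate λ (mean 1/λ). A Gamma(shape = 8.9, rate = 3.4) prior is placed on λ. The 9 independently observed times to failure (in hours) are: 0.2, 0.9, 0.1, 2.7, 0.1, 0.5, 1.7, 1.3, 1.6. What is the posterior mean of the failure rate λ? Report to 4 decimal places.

With a Gamma(shape α, rate β) prior on the exponential rate λ, the posterior after n observations with total T = Σxᵢ is Gamma(α+n, β+T).
Sum of observations T = 9.1 hours; n = 9.
Posterior: Gamma(8.9+9, 3.4+9.1) = Gamma(17.9, 12.5).
Posterior mean of λ = α/β = 17.9/12.5 = 1.4320.

1.4320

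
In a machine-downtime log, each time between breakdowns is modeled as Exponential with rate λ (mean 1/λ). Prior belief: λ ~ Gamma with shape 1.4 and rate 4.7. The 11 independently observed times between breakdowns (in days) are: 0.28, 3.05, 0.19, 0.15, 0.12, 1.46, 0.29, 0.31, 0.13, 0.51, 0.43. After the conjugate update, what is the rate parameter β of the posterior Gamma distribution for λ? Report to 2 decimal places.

With a Gamma(shape α, rate β) prior on the exponential rate λ, the posterior after n observations with total T = Σxᵢ is Gamma(α+n, β+T).
Sum of observations T = 6.92 days; n = 11.
Posterior: Gamma(1.4+11, 4.7+6.92) = Gamma(12.4, 11.62).
Posterior β = 11.62.

11.62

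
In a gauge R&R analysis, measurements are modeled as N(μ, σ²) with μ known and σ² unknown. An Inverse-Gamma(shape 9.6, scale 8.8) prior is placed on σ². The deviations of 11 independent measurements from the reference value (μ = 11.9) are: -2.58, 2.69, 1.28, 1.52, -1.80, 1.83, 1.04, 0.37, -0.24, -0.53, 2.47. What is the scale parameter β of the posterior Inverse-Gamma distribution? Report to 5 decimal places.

24.84405

With known mean μ and an Inverse-Gamma(α, β) prior on σ², the Normal likelihood is conjugate: posterior is Inv-Gamma(α + n/2, β + Σ(xᵢ−μ)²/2).
Σ(xᵢ−μ)² = (-2.58)² + (2.69)² + (1.28)² + (1.52)² + (-1.80)² + (1.83)² + (1.04)² + (0.37)² + (-0.24)² + (-0.53)² + (2.47)² = 32.0881.
Posterior: Inv-Gamma(9.6 + 11/2, 8.8 + 32.0881/2) = Inv-Gamma(15.10, 24.84405).
Posterior β = 24.84405.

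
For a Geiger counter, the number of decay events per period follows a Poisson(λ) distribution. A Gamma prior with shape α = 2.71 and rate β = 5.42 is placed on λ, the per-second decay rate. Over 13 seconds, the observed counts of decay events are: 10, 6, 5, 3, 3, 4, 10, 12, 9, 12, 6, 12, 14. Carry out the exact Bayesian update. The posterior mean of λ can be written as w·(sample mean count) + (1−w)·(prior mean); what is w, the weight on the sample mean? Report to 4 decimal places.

With a Gamma(shape α, rate β) prior, the Poisson likelihood is conjugate: the posterior is Gamma(α + ΣXᵢ, β + n).
Posterior mean = (α₀+S)/(β₀+n) = [n/(β₀+n)]·(S/n) + [β₀/(β₀+n)]·(α₀/β₀), so only n and β₀ enter the weight.
Weight on data w = n/(β₀+n) = 13/(5.42+13) = 13/18.42 = 0.7058.

0.7058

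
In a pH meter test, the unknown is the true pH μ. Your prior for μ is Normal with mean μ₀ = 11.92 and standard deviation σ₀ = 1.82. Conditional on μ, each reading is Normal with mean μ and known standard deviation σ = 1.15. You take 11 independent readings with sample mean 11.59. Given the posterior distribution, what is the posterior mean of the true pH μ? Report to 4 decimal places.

11.6016

For Normal data with known variance σ², a Normal(μ₀, σ₀²) prior on μ is conjugate. Posterior precision = 1/σ₀² + n/σ²; posterior mean is the precision-weighted average of μ₀ and x̄.
n·x̄ = 11·11.59 = 127.49.
σ₀² = 1.82² = 3.3124, σ² = 1.15² = 1.3225; σ² + n·σ₀² = 1.3225 + 11·3.3124 = 37.7589.
Posterior mean = (μ₀/σ₀² + n·x̄/σ²)/(1/σ₀² + n/σ²) = (σ²·μ₀ + σ₀²·n·x̄)/(σ² + n·σ₀²) = (1.3225·11.92 + 3.3124·127.49)/37.7589 = 438.062076/37.7589 = 11.6016.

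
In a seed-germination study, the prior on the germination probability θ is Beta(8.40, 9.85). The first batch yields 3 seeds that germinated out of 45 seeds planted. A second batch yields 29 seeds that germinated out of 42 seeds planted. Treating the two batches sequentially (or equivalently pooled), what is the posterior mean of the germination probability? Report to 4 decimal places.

The Beta prior is conjugate to a Binomial/Bernoulli likelihood; the update adds successes to α and failures to β.
After batch 1: Beta(8.40+3, 9.85+42) = Beta(11.40, 51.85).
After batch 2: Beta(11.40+29, 51.85+13) = Beta(40.40, 64.85).
Posterior mean = α/(α+β) = 40.40/105.25 = 0.3838.

0.3838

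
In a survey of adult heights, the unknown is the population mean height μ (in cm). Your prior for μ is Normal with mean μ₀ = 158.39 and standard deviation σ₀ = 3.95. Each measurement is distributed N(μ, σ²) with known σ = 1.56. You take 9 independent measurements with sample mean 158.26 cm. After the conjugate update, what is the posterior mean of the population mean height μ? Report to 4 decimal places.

158.2622

For Normal data with known variance σ², a Normal(μ₀, σ₀²) prior on μ is conjugate. Posterior precision = 1/σ₀² + n/σ²; posterior mean is the precision-weighted average of μ₀ and x̄.
n·x̄ = 9·158.26 = 1424.34.
σ₀² = 3.95² = 15.6025, σ² = 1.56² = 2.4336; σ² + n·σ₀² = 2.4336 + 9·15.6025 = 142.8561.
Posterior mean = (μ₀/σ₀² + n·x̄/σ²)/(1/σ₀² + n/σ²) = (σ²·μ₀ + σ₀²·n·x̄)/(σ² + n·σ₀²) = (2.4336·158.39 + 15.6025·1424.34)/142.8561 = 22608.722754/142.8561 = 158.2622.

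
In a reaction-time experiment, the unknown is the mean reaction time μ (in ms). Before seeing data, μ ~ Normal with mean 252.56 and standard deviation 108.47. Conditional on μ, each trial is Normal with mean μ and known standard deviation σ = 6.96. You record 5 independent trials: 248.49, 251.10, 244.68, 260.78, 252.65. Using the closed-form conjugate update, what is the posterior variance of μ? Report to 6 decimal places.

9.680349

For Normal data with known variance σ², a Normal(μ₀, σ₀²) prior on μ is conjugate. Posterior precision = 1/σ₀² + n/σ²; posterior mean is the precision-weighted average of μ₀ and x̄.
σ₀² = 108.47² = 11765.7409, σ² = 6.96² = 48.4416; σ² + n·σ₀² = 48.4416 + 5·11765.7409 = 58877.1461.
Posterior precision = 1/σ₀² + n/σ² = 1/11765.7409 + 5/48.4416 = (σ² + n·σ₀²)/(σ₀²σ²) = 58877.1461/(11765.7409·48.4416); posterior variance σₙ² = σ₀²σ²/(σ² + n·σ₀²) = 11765.7409·48.4416/58877.1461 = 9.680349.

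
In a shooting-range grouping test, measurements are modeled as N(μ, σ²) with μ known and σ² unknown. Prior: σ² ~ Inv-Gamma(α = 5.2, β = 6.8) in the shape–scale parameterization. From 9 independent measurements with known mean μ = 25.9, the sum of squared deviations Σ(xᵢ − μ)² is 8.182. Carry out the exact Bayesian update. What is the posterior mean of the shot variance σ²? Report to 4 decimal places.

1.2518

With known mean μ and an Inverse-Gamma(α, β) prior on σ², the Normal likelihood is conjugate: posterior is Inv-Gamma(α + n/2, β + Σ(xᵢ−μ)²/2).
Posterior: Inv-Gamma(5.2 + 9/2, 6.8 + 8.182/2) = Inv-Gamma(9.70, 10.8910).
E[σ²|data] = β/(α−1) = 10.8910/8.70 = 1.2518.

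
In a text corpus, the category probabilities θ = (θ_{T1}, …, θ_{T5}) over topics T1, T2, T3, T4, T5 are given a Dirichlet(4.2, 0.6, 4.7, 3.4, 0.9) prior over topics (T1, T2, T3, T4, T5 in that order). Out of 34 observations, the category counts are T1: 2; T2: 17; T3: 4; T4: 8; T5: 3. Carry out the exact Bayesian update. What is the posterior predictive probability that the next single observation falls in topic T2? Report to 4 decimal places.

The Dirichlet prior is conjugate to the Multinomial likelihood: each posterior αⱼ = prior αⱼ + observed count nⱼ.
Posterior concentration: (6.2, 17.6, 8.7, 11.4, 3.9), total = 47.8.
P(next = T2 | data) = α_{T2}/Σα = 0.3682.

0.3682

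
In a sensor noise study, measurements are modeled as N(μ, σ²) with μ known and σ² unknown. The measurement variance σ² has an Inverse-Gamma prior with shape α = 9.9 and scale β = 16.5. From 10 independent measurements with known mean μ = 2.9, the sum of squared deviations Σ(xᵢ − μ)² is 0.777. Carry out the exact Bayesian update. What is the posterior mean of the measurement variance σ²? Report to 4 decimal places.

1.2150

With known mean μ and an Inverse-Gamma(α, β) prior on σ², the Normal likelihood is conjugate: posterior is Inv-Gamma(α + n/2, β + Σ(xᵢ−μ)²/2).
Posterior: Inv-Gamma(9.9 + 10/2, 16.5 + 0.777/2) = Inv-Gamma(14.90, 16.8885).
E[σ²|data] = β/(α−1) = 16.8885/13.90 = 1.2150.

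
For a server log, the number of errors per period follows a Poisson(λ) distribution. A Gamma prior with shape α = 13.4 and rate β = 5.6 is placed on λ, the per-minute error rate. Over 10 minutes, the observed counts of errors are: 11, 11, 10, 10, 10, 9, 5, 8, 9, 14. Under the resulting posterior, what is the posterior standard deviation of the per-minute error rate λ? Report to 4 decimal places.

With a Gamma(shape α, rate β) prior, the Poisson likelihood is conjugate: the posterior is Gamma(α + ΣXᵢ, β + n).
Sum of counts S = 97 over n = 10 minutes.
Posterior: Gamma(α+S, β+n) = Gamma(13.4+97, 5.6+10) = Gamma(110.4, 15.6).
SD = √α/β = √110.4/15.6 = 0.6735.

0.6735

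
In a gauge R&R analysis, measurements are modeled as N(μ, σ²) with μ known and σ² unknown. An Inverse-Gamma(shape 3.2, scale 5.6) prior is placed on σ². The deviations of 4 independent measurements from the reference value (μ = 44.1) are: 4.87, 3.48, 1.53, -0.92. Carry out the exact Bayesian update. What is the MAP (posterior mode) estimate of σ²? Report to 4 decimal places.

4.0496

With known mean μ and an Inverse-Gamma(α, β) prior on σ², the Normal likelihood is conjugate: posterior is Inv-Gamma(α + n/2, β + Σ(xᵢ−μ)²/2).
Σ(xᵢ−μ)² = (4.87)² + (3.48)² + (1.53)² + (-0.92)² = 39.0146.
Posterior: Inv-Gamma(3.2 + 4/2, 5.6 + 39.0146/2) = Inv-Gamma(5.20, 25.10730).
Mode = β/(α+1) = 25.10730/6.20 = 4.0496.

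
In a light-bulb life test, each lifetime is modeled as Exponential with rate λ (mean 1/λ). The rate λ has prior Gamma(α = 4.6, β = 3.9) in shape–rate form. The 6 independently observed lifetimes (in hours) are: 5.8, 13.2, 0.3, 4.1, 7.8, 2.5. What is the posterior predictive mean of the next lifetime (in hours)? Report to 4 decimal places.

With a Gamma(shape α, rate β) prior on the exponential rate λ, the posterior after n observations with total T = Σxᵢ is Gamma(α+n, β+T).
Sum of observations T = 33.7 hours; n = 6.
Posterior: Gamma(4.6+6, 3.9+33.7) = Gamma(10.6, 37.6).
The predictive distribution for the next observation is Lomax; its mean is β/(α−1) = 37.6/9.6 = 3.9167.

3.9167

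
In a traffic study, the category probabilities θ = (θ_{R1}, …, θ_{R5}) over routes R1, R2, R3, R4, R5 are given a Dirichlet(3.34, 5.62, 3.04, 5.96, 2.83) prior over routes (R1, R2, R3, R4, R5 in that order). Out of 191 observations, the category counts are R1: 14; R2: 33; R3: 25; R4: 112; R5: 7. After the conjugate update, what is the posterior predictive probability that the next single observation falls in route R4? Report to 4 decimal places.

0.5570

The Dirichlet prior is conjugate to the Multinomial likelihood: each posterior αⱼ = prior αⱼ + observed count nⱼ.
Posterior concentration: (17.34, 38.62, 28.04, 117.96, 9.83), total = 211.79.
P(next = R4 | data) = α_{R4}/Σα = 0.5570.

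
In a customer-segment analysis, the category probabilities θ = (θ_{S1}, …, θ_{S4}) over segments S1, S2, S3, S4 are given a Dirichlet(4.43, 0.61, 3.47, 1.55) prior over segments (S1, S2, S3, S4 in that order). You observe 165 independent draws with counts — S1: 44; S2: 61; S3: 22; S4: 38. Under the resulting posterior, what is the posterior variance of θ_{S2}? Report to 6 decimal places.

The Dirichlet prior is conjugate to the Multinomial likelihood: each posterior αⱼ = prior αⱼ + observed count nⱼ.
Posterior concentration: (48.43, 61.61, 25.47, 39.55), total = 175.06.
Var[θ_j] = α_j(Σα−α_j)/((Σα)²(Σα+1)) = 61.61·113.45/(175.06²·176.06) = 0.001295.

0.001295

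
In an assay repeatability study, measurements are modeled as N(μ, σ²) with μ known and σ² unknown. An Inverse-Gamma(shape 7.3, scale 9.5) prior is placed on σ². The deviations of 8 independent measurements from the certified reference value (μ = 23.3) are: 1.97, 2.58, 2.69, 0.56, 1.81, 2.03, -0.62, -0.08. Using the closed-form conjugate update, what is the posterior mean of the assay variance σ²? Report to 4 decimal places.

With known mean μ and an Inverse-Gamma(α, β) prior on σ², the Normal likelihood is conjugate: posterior is Inv-Gamma(α + n/2, β + Σ(xᵢ−μ)²/2).
Σ(xᵢ−μ)² = (1.97)² + (2.58)² + (2.69)² + (0.56)² + (1.81)² + (2.03)² + (-0.62)² + (-0.08)² = 25.8748.
Posterior: Inv-Gamma(7.3 + 8/2, 9.5 + 25.8748/2) = Inv-Gamma(11.30, 22.43740).
E[σ²|data] = β/(α−1) = 22.43740/10.30 = 2.1784.

2.1784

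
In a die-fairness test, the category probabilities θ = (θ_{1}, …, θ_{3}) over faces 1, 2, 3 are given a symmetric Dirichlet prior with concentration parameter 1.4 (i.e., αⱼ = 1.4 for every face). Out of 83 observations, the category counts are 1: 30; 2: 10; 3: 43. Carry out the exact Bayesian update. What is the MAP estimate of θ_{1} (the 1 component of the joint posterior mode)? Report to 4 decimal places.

0.3610

The Dirichlet prior is conjugate to the Multinomial likelihood: each posterior αⱼ = prior αⱼ + observed count nⱼ.
Posterior concentration: (31.4, 11.4, 44.4), total = 87.2.
Joint mode component: (α_{1}−1)/(Σα−K) = 30.4/84.2 = 0.3610.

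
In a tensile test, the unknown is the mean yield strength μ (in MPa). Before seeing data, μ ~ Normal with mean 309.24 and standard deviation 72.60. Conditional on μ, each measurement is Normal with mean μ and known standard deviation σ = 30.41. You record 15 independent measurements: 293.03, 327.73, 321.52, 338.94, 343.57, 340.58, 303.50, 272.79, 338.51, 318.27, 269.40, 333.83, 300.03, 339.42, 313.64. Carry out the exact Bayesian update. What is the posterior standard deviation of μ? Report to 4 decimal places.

For Normal data with known variance σ², a Normal(μ₀, σ₀²) prior on μ is conjugate. Posterior precision = 1/σ₀² + n/σ²; posterior mean is the precision-weighted average of μ₀ and x̄.
σ₀² = 72.60² = 5270.76, σ² = 30.41² = 924.7681; σ² + n·σ₀² = 924.7681 + 15·5270.76 = 79986.1681.
Posterior precision = 1/σ₀² + n/σ² = 1/5270.76 + 15/924.7681 = (σ² + n·σ₀²)/(σ₀²σ²) = 79986.1681/(5270.76·924.7681); posterior variance σₙ² = σ₀²σ²/(σ² + n·σ₀²) = 5270.76·924.7681/79986.1681 = 60.938420.
Posterior SD = √σₙ² = √(5270.76·924.7681/79986.1681) = 7.8063.

7.8063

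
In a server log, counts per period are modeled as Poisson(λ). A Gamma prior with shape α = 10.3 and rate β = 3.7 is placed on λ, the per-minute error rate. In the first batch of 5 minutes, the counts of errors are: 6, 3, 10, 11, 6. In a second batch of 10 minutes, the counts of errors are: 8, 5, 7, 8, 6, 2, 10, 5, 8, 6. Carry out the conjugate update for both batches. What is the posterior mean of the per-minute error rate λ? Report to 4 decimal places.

With a Gamma(shape α, rate β) prior, the Poisson likelihood is conjugate: the posterior is Gamma(α + ΣXᵢ, β + n).
Batch 1: sum of counts S = 36 over n = 5 minutes.
After batch 1: Gamma(α+S, β+n) = Gamma(10.3+36, 3.7+5) = Gamma(46.3, 8.7).
Batch 2: sum of counts S = 65 over n = 10 minutes.
After batch 2: Gamma(α+S, β+n) = Gamma(46.3+65, 8.7+10) = Gamma(111.3, 18.7).
Posterior mean = α/β = 111.3/18.7 = 5.9519.

5.9519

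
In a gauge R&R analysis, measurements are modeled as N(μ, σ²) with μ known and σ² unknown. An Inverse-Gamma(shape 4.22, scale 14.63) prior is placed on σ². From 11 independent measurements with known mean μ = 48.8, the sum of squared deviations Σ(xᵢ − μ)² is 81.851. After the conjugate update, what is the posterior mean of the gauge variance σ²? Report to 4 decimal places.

6.3710

With known mean μ and an Inverse-Gamma(α, β) prior on σ², the Normal likelihood is conjugate: posterior is Inv-Gamma(α + n/2, β + Σ(xᵢ−μ)²/2).
Posterior: Inv-Gamma(4.22 + 11/2, 14.63 + 81.851/2) = Inv-Gamma(9.72, 55.5555).
E[σ²|data] = β/(α−1) = 55.5555/8.72 = 6.3710.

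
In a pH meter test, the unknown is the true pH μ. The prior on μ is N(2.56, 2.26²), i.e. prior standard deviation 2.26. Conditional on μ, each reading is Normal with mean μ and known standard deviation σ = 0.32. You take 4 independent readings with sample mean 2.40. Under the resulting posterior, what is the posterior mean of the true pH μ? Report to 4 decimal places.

2.4008

For Normal data with known variance σ², a Normal(μ₀, σ₀²) prior on μ is conjugate. Posterior precision = 1/σ₀² + n/σ²; posterior mean is the precision-weighted average of μ₀ and x̄.
n·x̄ = 4·2.40 = 9.6.
σ₀² = 2.26² = 5.1076, σ² = 0.32² = 0.1024; σ² + n·σ₀² = 0.1024 + 4·5.1076 = 20.5328.
Posterior mean = (μ₀/σ₀² + n·x̄/σ²)/(1/σ₀² + n/σ²) = (σ²·μ₀ + σ₀²·n·x̄)/(σ² + n·σ₀²) = (0.1024·2.56 + 5.1076·9.6)/20.5328 = 49.295104/20.5328 = 2.4008.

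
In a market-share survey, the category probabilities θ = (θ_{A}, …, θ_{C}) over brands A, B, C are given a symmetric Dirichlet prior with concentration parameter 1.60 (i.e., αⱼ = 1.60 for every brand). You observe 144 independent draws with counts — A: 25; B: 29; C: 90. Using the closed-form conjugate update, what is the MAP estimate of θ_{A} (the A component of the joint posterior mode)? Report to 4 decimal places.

0.1756

The Dirichlet prior is conjugate to the Multinomial likelihood: each posterior αⱼ = prior αⱼ + observed count nⱼ.
Posterior concentration: (26.60, 30.60, 91.60), total = 148.80.
Joint mode component: (α_{A}−1)/(Σα−K) = 25.60/145.80 = 0.1756.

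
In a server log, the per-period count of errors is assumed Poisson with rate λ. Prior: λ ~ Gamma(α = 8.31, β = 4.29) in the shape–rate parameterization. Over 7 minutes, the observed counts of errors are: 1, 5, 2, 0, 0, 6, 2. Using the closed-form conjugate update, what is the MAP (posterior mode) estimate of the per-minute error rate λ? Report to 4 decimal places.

2.0647

With a Gamma(shape α, rate β) prior, the Poisson likelihood is conjugate: the posterior is Gamma(α + ΣXᵢ, β + n).
Sum of counts S = 16 over n = 7 minutes.
Posterior: Gamma(α+S, β+n) = Gamma(8.31+16, 4.29+7) = Gamma(24.31, 11.29).
Mode of Gamma(α,β) for α≥1 is (α−1)/β = 23.31/11.29 = 2.0647.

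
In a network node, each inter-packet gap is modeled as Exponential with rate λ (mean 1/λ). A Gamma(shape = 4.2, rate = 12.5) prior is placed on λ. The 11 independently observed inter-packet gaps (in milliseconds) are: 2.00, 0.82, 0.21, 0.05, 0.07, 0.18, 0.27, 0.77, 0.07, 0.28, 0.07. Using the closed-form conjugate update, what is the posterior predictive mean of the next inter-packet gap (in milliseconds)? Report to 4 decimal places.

With a Gamma(shape α, rate β) prior on the exponential rate λ, the posterior after n observations with total T = Σxᵢ is Gamma(α+n, β+T).
Sum of observations T = 4.79 milliseconds; n = 11.
Posterior: Gamma(4.2+11, 12.5+4.79) = Gamma(15.2, 17.29).
The predictive distribution for the next observation is Lomax; its mean is β/(α−1) = 17.29/14.2 = 1.2176.

1.2176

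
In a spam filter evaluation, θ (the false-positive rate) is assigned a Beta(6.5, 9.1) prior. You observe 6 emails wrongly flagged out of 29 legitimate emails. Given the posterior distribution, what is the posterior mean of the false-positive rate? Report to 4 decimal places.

0.2803

The Beta prior is conjugate to a Binomial/Bernoulli likelihood; the update adds successes to α and failures to β.
Posterior: Beta(α+k, β+n−k) = Beta(6.5+6, 9.1+23) = Beta(12.5, 32.1).
Posterior mean = α/(α+β) = 12.5/44.6 = 0.2803.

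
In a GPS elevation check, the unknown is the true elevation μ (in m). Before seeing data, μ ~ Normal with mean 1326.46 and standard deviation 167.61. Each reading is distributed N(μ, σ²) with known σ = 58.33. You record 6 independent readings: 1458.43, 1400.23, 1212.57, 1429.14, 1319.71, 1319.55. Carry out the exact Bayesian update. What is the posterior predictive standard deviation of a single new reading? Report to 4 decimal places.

For Normal data with known variance σ², a Normal(μ₀, σ₀²) prior on μ is conjugate. Posterior precision = 1/σ₀² + n/σ²; posterior mean is the precision-weighted average of μ₀ and x̄.
σ₀² = 167.61² = 28093.1121, σ² = 58.33² = 3402.3889; σ² + n·σ₀² = 3402.3889 + 6·28093.1121 = 171961.0615.
Posterior precision = 1/σ₀² + n/σ² = 1/28093.1121 + 6/3402.3889 = (σ² + n·σ₀²)/(σ₀²σ²) = 171961.0615/(28093.1121·3402.3889); posterior variance σₙ² = σ₀²σ²/(σ² + n·σ₀²) = 28093.1121·3402.3889/171961.0615 = 555.844980.
Predictive variance for one new observation = σₙ² + σ² = 28093.1121·3402.3889/171961.0615 + 3402.3889 = σ²·(σ₀² + 171961.0615)/171961.0615 = 3402.3889·200054.1736/171961.0615 = 3958.233880; SD = √(3402.3889·200054.1736/171961.0615) = 62.9145.

62.9145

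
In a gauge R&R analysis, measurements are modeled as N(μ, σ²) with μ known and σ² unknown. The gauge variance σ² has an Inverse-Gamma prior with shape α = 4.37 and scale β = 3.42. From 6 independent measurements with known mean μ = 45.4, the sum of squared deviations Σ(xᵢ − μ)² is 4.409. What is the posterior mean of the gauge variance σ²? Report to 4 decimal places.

With known mean μ and an Inverse-Gamma(α, β) prior on σ², the Normal likelihood is conjugate: posterior is Inv-Gamma(α + n/2, β + Σ(xᵢ−μ)²/2).
Posterior: Inv-Gamma(4.37 + 6/2, 3.42 + 4.409/2) = Inv-Gamma(7.37, 5.6245).
E[σ²|data] = β/(α−1) = 5.6245/6.37 = 0.8830.

0.8830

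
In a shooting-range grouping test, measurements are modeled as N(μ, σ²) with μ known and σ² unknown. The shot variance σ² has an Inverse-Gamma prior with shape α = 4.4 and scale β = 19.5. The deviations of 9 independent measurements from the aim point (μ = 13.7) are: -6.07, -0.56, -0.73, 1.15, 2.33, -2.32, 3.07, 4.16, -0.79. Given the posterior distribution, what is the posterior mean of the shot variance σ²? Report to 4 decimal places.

7.3532

With known mean μ and an Inverse-Gamma(α, β) prior on σ², the Normal likelihood is conjugate: posterior is Inv-Gamma(α + n/2, β + Σ(xᵢ−μ)²/2).
Σ(xᵢ−μ)² = (-6.07)² + (-0.56)² + (-0.73)² + (1.15)² + (2.33)² + (-2.32)² + (3.07)² + (4.16)² + (-0.79)² = 77.1798.
Posterior: Inv-Gamma(4.4 + 9/2, 19.5 + 77.1798/2) = Inv-Gamma(8.90, 58.08990).
E[σ²|data] = β/(α−1) = 58.08990/7.90 = 7.3532.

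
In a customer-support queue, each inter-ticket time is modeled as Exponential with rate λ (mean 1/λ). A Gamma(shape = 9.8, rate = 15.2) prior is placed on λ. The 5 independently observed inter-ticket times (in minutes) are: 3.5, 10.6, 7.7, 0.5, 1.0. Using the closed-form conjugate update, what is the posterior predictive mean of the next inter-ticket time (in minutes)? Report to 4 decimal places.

2.7899

With a Gamma(shape α, rate β) prior on the exponential rate λ, the posterior after n observations with total T = Σxᵢ is Gamma(α+n, β+T).
Sum of observations T = 23.3 minutes; n = 5.
Posterior: Gamma(9.8+5, 15.2+23.3) = Gamma(14.8, 38.5).
The predictive distribution for the next observation is Lomax; its mean is β/(α−1) = 38.5/13.8 = 2.7899.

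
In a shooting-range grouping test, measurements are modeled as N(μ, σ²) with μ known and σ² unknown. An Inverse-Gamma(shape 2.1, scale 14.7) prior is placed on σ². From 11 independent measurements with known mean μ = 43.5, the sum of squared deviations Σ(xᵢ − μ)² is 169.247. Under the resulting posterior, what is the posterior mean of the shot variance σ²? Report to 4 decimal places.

15.0490

With known mean μ and an Inverse-Gamma(α, β) prior on σ², the Normal likelihood is conjugate: posterior is Inv-Gamma(α + n/2, β + Σ(xᵢ−μ)²/2).
Posterior: Inv-Gamma(2.1 + 11/2, 14.7 + 169.247/2) = Inv-Gamma(7.60, 99.3235).
E[σ²|data] = β/(α−1) = 99.3235/6.60 = 15.0490.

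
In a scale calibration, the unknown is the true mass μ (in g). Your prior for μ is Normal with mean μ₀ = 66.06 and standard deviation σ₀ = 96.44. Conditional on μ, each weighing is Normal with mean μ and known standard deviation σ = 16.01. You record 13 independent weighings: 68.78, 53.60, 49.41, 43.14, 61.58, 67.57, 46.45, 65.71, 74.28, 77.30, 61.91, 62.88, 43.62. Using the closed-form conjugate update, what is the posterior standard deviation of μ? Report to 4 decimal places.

For Normal data with known variance σ², a Normal(μ₀, σ₀²) prior on μ is conjugate. Posterior precision = 1/σ₀² + n/σ²; posterior mean is the precision-weighted average of μ₀ and x̄.
σ₀² = 96.44² = 9300.6736, σ² = 16.01² = 256.3201; σ² + n·σ₀² = 256.3201 + 13·9300.6736 = 121165.0769.
Posterior precision = 1/σ₀² + n/σ² = 1/9300.6736 + 13/256.3201 = (σ² + n·σ₀²)/(σ₀²σ²) = 121165.0769/(9300.6736·256.3201); posterior variance σₙ² = σ₀²σ²/(σ² + n·σ₀²) = 9300.6736·256.3201/121165.0769 = 19.675220.
Posterior SD = √σₙ² = √(9300.6736·256.3201/121165.0769) = 4.4357.

4.4357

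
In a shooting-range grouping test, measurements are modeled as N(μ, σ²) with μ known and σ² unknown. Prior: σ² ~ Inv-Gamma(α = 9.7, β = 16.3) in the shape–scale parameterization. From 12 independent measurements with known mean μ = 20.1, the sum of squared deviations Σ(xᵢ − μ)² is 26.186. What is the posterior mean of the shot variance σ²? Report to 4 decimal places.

With known mean μ and an Inverse-Gamma(α, β) prior on σ², the Normal likelihood is conjugate: posterior is Inv-Gamma(α + n/2, β + Σ(xᵢ−μ)²/2).
Posterior: Inv-Gamma(9.7 + 12/2, 16.3 + 26.186/2) = Inv-Gamma(15.70, 29.3930).
E[σ²|data] = β/(α−1) = 29.3930/14.70 = 1.9995.

1.9995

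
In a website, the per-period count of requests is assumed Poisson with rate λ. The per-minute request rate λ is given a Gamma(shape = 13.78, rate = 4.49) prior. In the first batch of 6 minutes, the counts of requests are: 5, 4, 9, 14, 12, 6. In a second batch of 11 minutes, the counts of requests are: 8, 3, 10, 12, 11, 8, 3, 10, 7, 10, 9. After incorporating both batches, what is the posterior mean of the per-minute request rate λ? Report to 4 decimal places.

With a Gamma(shape α, rate β) prior, the Poisson likelihood is conjugate: the posterior is Gamma(α + ΣXᵢ, β + n).
Batch 1: sum of counts S = 50 over n = 6 minutes.
After batch 1: Gamma(α+S, β+n) = Gamma(13.78+50, 4.49+6) = Gamma(63.78, 10.49).
Batch 2: sum of counts S = 91 over n = 11 minutes.
After batch 2: Gamma(α+S, β+n) = Gamma(63.78+91, 10.49+11) = Gamma(154.78, 21.49).
Posterior mean = α/β = 154.78/21.49 = 7.2024.

7.2024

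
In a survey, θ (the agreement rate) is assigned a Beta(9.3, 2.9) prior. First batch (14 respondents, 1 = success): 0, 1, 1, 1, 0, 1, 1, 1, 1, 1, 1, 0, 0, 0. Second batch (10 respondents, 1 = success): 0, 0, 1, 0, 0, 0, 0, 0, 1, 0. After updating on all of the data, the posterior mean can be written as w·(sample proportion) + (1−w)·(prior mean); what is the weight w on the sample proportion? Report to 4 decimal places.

0.6630

The Beta prior is conjugate to a Binomial/Bernoulli likelihood; the update adds successes to α and failures to β.
Total number of respondents: n = 14 + 10 = 24.
Posterior mean = (α₀+k)/(α₀+β₀+n) = [n/(α₀+β₀+n)]·(k/n) + [(α₀+β₀)/(α₀+β₀+n)]·α₀/(α₀+β₀), so only n and the prior enter the weight.
The weight on the data is w = n/(α₀+β₀+n) = 24/(9.3+2.9+24) = 24/36.2 = 0.6630.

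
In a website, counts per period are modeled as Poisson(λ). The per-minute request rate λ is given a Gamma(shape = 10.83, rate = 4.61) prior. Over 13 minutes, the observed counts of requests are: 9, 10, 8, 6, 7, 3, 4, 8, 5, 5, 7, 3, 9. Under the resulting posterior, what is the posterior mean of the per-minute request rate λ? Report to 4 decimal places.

With a Gamma(shape α, rate β) prior, the Poisson likelihood is conjugate: the posterior is Gamma(α + ΣXᵢ, β + n).
Sum of counts S = 84 over n = 13 minutes.
Posterior: Gamma(α+S, β+n) = Gamma(10.83+84, 4.61+13) = Gamma(94.83, 17.61).
Posterior mean = α/β = 94.83/17.61 = 5.3850.

5.3850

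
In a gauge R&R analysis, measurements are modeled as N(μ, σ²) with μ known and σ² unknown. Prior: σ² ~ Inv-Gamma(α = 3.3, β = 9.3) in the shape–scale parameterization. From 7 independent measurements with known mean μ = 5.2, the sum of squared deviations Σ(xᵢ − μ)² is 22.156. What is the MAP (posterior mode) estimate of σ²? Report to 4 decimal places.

2.6126

With known mean μ and an Inverse-Gamma(α, β) prior on σ², the Normal likelihood is conjugate: posterior is Inv-Gamma(α + n/2, β + Σ(xᵢ−μ)²/2).
Posterior: Inv-Gamma(3.3 + 7/2, 9.3 + 22.156/2) = Inv-Gamma(6.80, 20.3780).
Mode = β/(α+1) = 20.3780/7.80 = 2.6126.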